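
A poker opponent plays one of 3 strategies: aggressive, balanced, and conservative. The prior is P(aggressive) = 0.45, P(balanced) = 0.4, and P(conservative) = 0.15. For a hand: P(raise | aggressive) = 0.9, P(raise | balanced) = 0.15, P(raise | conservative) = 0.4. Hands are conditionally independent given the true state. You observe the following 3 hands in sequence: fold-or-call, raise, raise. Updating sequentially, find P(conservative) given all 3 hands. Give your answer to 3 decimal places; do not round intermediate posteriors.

Apply Bayes' rule sequentially, carrying P(conservative) forward.
After 'fold-or-call': normaliser = 0.1·0.4500 + 0.85·0.4000 + 0.6·0.1500; P(aggressive) ≈ 0.0947, P(balanced) ≈ 0.7158, P(conservative) ≈ 0.1895
After 'raise': normaliser = 0.9·0.0947 + 0.15·0.7158 + 0.4·0.1895; P(aggressive) ≈ 0.3176, P(balanced) ≈ 0.4000, P(conservative) ≈ 0.2824
After 'raise': normaliser = 0.9·0.3176 + 0.15·0.4000 + 0.4·0.2824; P(aggressive) ≈ 0.6231, P(balanced) ≈ 0.1308, P(conservative) ≈ 0.2462

0.246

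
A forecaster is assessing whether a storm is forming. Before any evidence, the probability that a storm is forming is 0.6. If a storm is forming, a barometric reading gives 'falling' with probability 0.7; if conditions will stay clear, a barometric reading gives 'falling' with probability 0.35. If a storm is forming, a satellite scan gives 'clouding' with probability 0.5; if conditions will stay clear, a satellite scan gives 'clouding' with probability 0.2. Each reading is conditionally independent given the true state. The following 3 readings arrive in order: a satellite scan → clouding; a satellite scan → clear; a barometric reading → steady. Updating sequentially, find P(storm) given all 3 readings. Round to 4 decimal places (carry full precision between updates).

After a satellite scan='clouding': P(storm) = 0.5·0.6000 / (0.5·0.6000 + 0.2·0.4000) ≈ 0.7895
After a satellite scan='clear': P(storm) = 0.5·0.7895 / (0.5·0.7895 + 0.8·0.2105) ≈ 0.7009
After a barometric reading='steady': P(storm) = 0.3·0.7009 / (0.3·0.7009 + 0.65·0.2991) ≈ 0.5196

0.5196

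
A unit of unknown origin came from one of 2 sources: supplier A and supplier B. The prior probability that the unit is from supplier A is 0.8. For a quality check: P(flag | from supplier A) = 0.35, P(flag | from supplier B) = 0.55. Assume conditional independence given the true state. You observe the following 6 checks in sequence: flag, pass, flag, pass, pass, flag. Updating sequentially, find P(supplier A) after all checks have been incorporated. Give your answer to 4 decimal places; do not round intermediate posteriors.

0.7565

After 'flag': P(supplier A) = 0.35·0.8000 / (0.35·0.8000 + 0.55·0.2000) ≈ 0.7179
After 'pass': P(supplier A) = 0.65·0.7179 / (0.65·0.7179 + 0.45·0.2821) ≈ 0.7862
After 'flag': P(supplier A) = 0.35·0.7862 / (0.35·0.7862 + 0.55·0.2138) ≈ 0.7006
After 'pass': P(supplier A) = 0.65·0.7006 / (0.65·0.7006 + 0.45·0.2994) ≈ 0.7717
After 'pass': P(supplier A) = 0.65·0.7717 / (0.65·0.7717 + 0.45·0.2283) ≈ 0.8300
After 'flag': P(supplier A) = 0.35·0.8300 / (0.35·0.8300 + 0.55·0.1700) ≈ 0.7565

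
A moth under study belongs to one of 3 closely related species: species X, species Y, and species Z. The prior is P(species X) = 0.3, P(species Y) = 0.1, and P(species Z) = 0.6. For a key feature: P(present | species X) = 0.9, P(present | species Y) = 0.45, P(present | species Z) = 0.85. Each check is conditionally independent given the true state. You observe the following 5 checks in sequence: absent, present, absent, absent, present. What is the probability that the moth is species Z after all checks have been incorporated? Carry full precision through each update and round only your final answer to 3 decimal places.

0.288

After 'absent': normaliser = 0.1·0.3000 + 0.55·0.1000 + 0.15·0.6000; P(species X) ≈ 0.1714, P(species Y) ≈ 0.3143, P(species Z) ≈ 0.5143
After 'present': normaliser = 0.9·0.1714 + 0.45·0.3143 + 0.85·0.5143; P(species X) ≈ 0.2105, P(species Y) ≈ 0.1930, P(species Z) ≈ 0.5965
After 'absent': normaliser = 0.1·0.2105 + 0.55·0.1930 + 0.15·0.5965; P(species X) ≈ 0.0972, P(species Y) ≈ 0.4899, P(species Z) ≈ 0.4130
After 'absent': normaliser = 0.1·0.0972 + 0.55·0.4899 + 0.15·0.4130; P(species X) ≈ 0.0285, P(species Y) ≈ 0.7899, P(species Z) ≈ 0.1816
After 'present': normaliser = 0.9·0.0285 + 0.45·0.7899 + 0.85·0.1816; P(species X) ≈ 0.0479, P(species Y) ≈ 0.6638, P(species Z) ≈ 0.2883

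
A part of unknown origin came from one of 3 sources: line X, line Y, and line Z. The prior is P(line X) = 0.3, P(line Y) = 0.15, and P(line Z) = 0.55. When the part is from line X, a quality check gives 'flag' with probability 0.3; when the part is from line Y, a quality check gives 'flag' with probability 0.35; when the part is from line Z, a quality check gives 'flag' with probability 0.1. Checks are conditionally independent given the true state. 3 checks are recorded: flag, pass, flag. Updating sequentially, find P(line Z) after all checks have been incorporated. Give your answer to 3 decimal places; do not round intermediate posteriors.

0.138

Apply Bayes' rule sequentially, carrying P(line Z) forward.
After 'flag': normaliser = 0.3·0.3000 + 0.35·0.1500 + 0.1·0.5500; P(line X) ≈ 0.4557, P(line Y) ≈ 0.2658, P(line Z) ≈ 0.2785
After 'pass': normaliser = 0.7·0.4557 + 0.65·0.2658 + 0.9·0.2785; P(line X) ≈ 0.4297, P(line Y) ≈ 0.2327, P(line Z) ≈ 0.3376
After 'flag': normaliser = 0.3·0.4297 + 0.35·0.2327 + 0.1·0.3376; P(line X) ≈ 0.5280, P(line Y) ≈ 0.3337, P(line Z) ≈ 0.1383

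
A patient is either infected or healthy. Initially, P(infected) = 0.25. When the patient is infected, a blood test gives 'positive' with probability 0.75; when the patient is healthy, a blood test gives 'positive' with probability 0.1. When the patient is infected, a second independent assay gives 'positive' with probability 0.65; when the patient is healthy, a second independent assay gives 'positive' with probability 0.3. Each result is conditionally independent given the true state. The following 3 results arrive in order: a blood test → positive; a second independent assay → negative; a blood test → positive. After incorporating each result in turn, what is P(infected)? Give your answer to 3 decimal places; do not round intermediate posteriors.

After a blood test='positive': P(infected) = 0.75·0.2500 / (0.75·0.2500 + 0.1·0.7500) ≈ 0.7143
After a second independent assay='negative': P(infected) = 0.35·0.7143 / (0.35·0.7143 + 0.7·0.2857) ≈ 0.5556
After a blood test='positive': P(infected) = 0.75·0.5556 / (0.75·0.5556 + 0.1·0.4444) ≈ 0.9036

0.904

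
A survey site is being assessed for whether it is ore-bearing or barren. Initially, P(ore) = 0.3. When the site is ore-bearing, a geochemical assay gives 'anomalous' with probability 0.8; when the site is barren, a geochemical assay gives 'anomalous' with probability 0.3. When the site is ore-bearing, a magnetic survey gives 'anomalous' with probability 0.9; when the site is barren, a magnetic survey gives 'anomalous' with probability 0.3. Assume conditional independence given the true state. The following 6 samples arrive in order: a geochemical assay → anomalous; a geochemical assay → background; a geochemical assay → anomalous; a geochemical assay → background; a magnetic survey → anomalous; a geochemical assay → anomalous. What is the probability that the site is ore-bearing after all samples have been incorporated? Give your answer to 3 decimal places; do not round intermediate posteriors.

0.666

After a geochemical assay='anomalous': P(ore) = 0.8·0.3000 / (0.8·0.3000 + 0.3·0.7000) ≈ 0.5333
After a geochemical assay='background': P(ore) = 0.2·0.5333 / (0.2·0.5333 + 0.7·0.4667) ≈ 0.2462
After a geochemical assay='anomalous': P(ore) = 0.8·0.2462 / (0.8·0.2462 + 0.3·0.7538) ≈ 0.4655
After a geochemical assay='background': P(ore) = 0.2·0.4655 / (0.2·0.4655 + 0.7·0.5345) ≈ 0.1992
After a magnetic survey='anomalous': P(ore) = 0.9·0.1992 / (0.9·0.1992 + 0.3·0.8008) ≈ 0.4274
After a geochemical assay='anomalous': P(ore) = 0.8·0.4274 / (0.8·0.4274 + 0.3·0.5726) ≈ 0.6656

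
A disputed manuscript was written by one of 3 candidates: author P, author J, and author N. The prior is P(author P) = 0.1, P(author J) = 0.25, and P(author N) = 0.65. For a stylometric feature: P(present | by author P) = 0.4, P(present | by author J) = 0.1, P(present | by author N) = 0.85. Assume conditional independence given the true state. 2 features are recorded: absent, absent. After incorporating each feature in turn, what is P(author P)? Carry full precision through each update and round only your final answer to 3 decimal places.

After 'absent': normaliser = 0.6·0.1000 + 0.9·0.2500 + 0.15·0.6500; P(author P) ≈ 0.1569, P(author J) ≈ 0.5882, P(author N) ≈ 0.2549
After 'absent': normaliser = 0.6·0.1569 + 0.9·0.5882 + 0.15·0.2549; P(author P) ≈ 0.1422, P(author J) ≈ 0.8000, P(author N) ≈ 0.0578

0.142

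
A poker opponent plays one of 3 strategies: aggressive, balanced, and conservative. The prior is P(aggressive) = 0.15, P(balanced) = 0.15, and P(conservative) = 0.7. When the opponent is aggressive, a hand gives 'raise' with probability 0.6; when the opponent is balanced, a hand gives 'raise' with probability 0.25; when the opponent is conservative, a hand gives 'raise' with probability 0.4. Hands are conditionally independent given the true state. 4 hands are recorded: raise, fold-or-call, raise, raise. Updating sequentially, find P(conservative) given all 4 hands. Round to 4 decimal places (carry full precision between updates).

After 'raise': normaliser = 0.6·0.1500 + 0.25·0.1500 + 0.4·0.7000; P(aggressive) ≈ 0.2209, P(balanced) ≈ 0.0920, P(conservative) ≈ 0.6871
After 'fold-or-call': normaliser = 0.4·0.2209 + 0.75·0.0920 + 0.6·0.6871; P(aggressive) ≈ 0.1551, P(balanced) ≈ 0.1212, P(conservative) ≈ 0.7237
After 'raise': normaliser = 0.6·0.1551 + 0.25·0.1212 + 0.4·0.7237; P(aggressive) ≈ 0.2254, P(balanced) ≈ 0.0734, P(conservative) ≈ 0.7012
After 'raise': normaliser = 0.6·0.2254 + 0.25·0.0734 + 0.4·0.7012; P(aggressive) ≈ 0.3116, P(balanced) ≈ 0.0423, P(conservative) ≈ 0.6462

0.6462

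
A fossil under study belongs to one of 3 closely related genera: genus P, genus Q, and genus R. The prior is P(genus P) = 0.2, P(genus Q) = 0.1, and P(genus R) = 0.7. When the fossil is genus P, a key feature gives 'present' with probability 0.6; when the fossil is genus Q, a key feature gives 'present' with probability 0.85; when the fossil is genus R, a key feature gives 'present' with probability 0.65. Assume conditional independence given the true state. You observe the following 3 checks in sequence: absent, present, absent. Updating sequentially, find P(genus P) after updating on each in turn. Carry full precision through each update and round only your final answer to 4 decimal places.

0.2498

Each posterior becomes the prior for the next update.
After 'absent': normaliser = 0.4·0.2000 + 0.15·0.1000 + 0.35·0.7000; P(genus P) ≈ 0.2353, P(genus Q) ≈ 0.0441, P(genus R) ≈ 0.7206
After 'present': normaliser = 0.6·0.2353 + 0.85·0.0441 + 0.65·0.7206; P(genus P) ≈ 0.2182, P(genus Q) ≈ 0.0580, P(genus R) ≈ 0.7239
After 'absent': normaliser = 0.4·0.2182 + 0.15·0.0580 + 0.35·0.7239; P(genus P) ≈ 0.2498, P(genus Q) ≈ 0.0249, P(genus R) ≈ 0.7253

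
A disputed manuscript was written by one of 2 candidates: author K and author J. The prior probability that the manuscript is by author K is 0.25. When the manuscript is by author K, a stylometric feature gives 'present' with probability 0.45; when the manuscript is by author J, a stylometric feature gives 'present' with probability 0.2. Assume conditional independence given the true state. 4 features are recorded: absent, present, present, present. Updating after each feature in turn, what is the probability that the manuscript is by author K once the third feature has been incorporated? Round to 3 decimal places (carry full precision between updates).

0.537

Each posterior becomes the prior for the next update.
After 'absent': P(author K) = 0.55·0.2500 / (0.55·0.2500 + 0.8·0.7500) ≈ 0.1864
After 'present': P(author K) = 0.45·0.1864 / (0.45·0.1864 + 0.2·0.8136) ≈ 0.3402
After 'present': P(author K) = 0.45·0.3402 / (0.45·0.3402 + 0.2·0.6598) ≈ 0.5371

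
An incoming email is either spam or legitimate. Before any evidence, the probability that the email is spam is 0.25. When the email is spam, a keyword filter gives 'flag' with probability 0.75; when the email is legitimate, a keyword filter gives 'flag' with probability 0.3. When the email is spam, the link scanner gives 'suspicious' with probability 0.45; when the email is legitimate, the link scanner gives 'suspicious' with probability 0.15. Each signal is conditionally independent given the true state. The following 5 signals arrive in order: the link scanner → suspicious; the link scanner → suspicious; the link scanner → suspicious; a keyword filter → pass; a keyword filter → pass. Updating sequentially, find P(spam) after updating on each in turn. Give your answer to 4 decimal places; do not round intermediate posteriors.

0.5344

After the link scanner='suspicious': P(spam) = 0.45·0.2500 / (0.45·0.2500 + 0.15·0.7500) ≈ 0.5000
After the link scanner='suspicious': P(spam) = 0.45·0.5000 / (0.45·0.5000 + 0.15·0.5000) ≈ 0.7500
After the link scanner='suspicious': P(spam) = 0.45·0.7500 / (0.45·0.7500 + 0.15·0.2500) ≈ 0.9000
After a keyword filter='pass': P(spam) = 0.25·0.9000 / (0.25·0.9000 + 0.7·0.1000) ≈ 0.7627
After a keyword filter='pass': P(spam) = 0.25·0.7627 / (0.25·0.7627 + 0.7·0.2373) ≈ 0.5344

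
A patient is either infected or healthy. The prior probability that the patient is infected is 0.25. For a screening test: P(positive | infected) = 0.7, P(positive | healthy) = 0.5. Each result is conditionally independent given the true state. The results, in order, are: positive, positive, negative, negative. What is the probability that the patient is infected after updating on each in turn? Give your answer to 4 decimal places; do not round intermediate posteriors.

After 'positive': P(infected) = 0.7·0.2500 / (0.7·0.2500 + 0.5·0.7500) ≈ 0.3182
After 'positive': P(infected) = 0.7·0.3182 / (0.7·0.3182 + 0.5·0.6818) ≈ 0.3952
After 'negative': P(infected) = 0.3·0.3952 / (0.3·0.3952 + 0.5·0.6048) ≈ 0.2816
After 'negative': P(infected) = 0.3·0.2816 / (0.3·0.2816 + 0.5·0.7184) ≈ 0.1904

0.1904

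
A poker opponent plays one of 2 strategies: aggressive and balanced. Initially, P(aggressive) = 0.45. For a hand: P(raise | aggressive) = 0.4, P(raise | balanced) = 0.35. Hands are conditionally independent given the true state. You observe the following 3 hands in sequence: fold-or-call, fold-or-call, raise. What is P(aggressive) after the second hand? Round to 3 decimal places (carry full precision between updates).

After 'fold-or-call': P(aggressive) = 0.6·0.4500 / (0.6·0.4500 + 0.65·0.5500) ≈ 0.4303
After 'fold-or-call': P(aggressive) = 0.6·0.4303 / (0.6·0.4303 + 0.65·0.5697) ≈ 0.4108

0.411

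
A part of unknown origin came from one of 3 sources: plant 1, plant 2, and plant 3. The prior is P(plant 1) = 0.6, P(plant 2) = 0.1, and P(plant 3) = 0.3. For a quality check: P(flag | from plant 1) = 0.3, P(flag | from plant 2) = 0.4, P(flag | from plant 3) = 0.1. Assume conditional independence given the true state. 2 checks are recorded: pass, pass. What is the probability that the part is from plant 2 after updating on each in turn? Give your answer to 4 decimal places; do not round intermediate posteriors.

After 'pass': normaliser = 0.7·0.6000 + 0.6·0.1000 + 0.9·0.3000; P(plant 1) ≈ 0.5600, P(plant 2) ≈ 0.0800, P(plant 3) ≈ 0.3600
After 'pass': normaliser = 0.7·0.5600 + 0.6·0.0800 + 0.9·0.3600; P(plant 1) ≈ 0.5131, P(plant 2) ≈ 0.0628, P(plant 3) ≈ 0.4241

0.0628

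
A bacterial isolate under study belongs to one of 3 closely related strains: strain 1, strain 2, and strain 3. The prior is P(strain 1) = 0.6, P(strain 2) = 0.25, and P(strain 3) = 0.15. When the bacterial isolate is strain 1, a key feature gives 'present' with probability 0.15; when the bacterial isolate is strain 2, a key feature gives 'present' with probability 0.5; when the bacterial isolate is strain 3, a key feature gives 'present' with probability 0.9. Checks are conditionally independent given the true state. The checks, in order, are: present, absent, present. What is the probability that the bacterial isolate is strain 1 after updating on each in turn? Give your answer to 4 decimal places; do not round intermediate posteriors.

0.2091

Apply Bayes' rule sequentially, carrying P(strain 1) forward.
After 'present': normaliser = 0.15·0.6000 + 0.5·0.2500 + 0.9·0.1500; P(strain 1) ≈ 0.2571, P(strain 2) ≈ 0.3571, P(strain 3) ≈ 0.3857
After 'absent': normaliser = 0.85·0.2571 + 0.5·0.3571 + 0.1·0.3857; P(strain 1) ≈ 0.5016, P(strain 2) ≈ 0.4098, P(strain 3) ≈ 0.0885
After 'present': normaliser = 0.15·0.5016 + 0.5·0.4098 + 0.9·0.0885; P(strain 1) ≈ 0.2091, P(strain 2) ≈ 0.5695, P(strain 3) ≈ 0.2214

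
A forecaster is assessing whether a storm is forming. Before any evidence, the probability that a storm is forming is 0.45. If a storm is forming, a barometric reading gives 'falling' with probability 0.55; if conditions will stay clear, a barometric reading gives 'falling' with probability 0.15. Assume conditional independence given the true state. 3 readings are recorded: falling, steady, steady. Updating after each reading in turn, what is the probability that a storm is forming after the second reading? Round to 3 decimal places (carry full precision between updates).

After 'falling': P(storm) = 0.55·0.4500 / (0.55·0.4500 + 0.15·0.5500) ≈ 0.7500
After 'steady': P(storm) = 0.45·0.7500 / (0.45·0.7500 + 0.85·0.2500) ≈ 0.6136

0.614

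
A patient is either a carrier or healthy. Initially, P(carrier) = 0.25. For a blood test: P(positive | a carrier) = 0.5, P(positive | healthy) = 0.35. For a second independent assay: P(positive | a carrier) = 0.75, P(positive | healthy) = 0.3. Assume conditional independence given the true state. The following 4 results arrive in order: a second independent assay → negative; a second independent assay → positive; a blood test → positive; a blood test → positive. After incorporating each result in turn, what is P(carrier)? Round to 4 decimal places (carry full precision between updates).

0.3779

Apply Bayes' rule sequentially, carrying P(carrier) forward.
After a second independent assay='negative': P(carrier) = 0.25·0.2500 / (0.25·0.2500 + 0.7·0.7500) ≈ 0.1064
After a second independent assay='positive': P(carrier) = 0.75·0.1064 / (0.75·0.1064 + 0.3·0.8936) ≈ 0.2294
After a blood test='positive': P(carrier) = 0.5·0.2294 / (0.5·0.2294 + 0.35·0.7706) ≈ 0.2983
After a blood test='positive': P(carrier) = 0.5·0.2983 / (0.5·0.2983 + 0.35·0.7017) ≈ 0.3779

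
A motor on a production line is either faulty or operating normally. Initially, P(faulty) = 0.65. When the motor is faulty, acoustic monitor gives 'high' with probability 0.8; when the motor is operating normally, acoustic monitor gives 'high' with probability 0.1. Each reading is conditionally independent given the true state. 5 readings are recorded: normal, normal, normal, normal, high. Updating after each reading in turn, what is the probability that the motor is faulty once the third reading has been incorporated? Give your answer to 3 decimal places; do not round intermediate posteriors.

Apply Bayes' rule sequentially, carrying P(faulty) forward.
After 'normal': P(faulty) = 0.2·0.6500 / (0.2·0.6500 + 0.9·0.3500) ≈ 0.2921
After 'normal': P(faulty) = 0.2·0.2921 / (0.2·0.2921 + 0.9·0.7079) ≈ 0.0840
After 'normal': P(faulty) = 0.2·0.0840 / (0.2·0.0840 + 0.9·0.9160) ≈ 0.0200

0.020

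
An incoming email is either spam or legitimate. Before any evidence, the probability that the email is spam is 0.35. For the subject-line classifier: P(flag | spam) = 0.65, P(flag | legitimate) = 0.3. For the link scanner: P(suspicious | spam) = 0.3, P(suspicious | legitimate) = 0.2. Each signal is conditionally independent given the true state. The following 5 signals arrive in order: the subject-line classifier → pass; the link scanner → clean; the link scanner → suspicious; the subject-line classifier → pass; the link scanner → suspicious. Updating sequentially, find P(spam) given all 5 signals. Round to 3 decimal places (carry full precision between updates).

Apply Bayes' rule sequentially, carrying P(spam) forward.
After the subject-line classifier='pass': P(spam) = 0.35·0.3500 / (0.35·0.3500 + 0.7·0.6500) ≈ 0.2121
After the link scanner='clean': P(spam) = 0.7·0.2121 / (0.7·0.2121 + 0.8·0.7879) ≈ 0.1907
After the link scanner='suspicious': P(spam) = 0.3·0.1907 / (0.3·0.1907 + 0.2·0.8093) ≈ 0.2611
After the subject-line classifier='pass': P(spam) = 0.35·0.2611 / (0.35·0.2611 + 0.7·0.7389) ≈ 0.1502
After the link scanner='suspicious': P(spam) = 0.3·0.1502 / (0.3·0.1502 + 0.2·0.8498) ≈ 0.2095

0.210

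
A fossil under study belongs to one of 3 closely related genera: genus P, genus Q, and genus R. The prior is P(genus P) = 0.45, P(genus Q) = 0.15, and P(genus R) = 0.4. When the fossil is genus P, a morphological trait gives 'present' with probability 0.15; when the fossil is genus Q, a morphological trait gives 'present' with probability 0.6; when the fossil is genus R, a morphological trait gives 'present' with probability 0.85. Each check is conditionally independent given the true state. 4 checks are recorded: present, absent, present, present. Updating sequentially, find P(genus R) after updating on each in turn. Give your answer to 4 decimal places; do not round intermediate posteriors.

After 'present': normaliser = 0.15·0.4500 + 0.6·0.1500 + 0.85·0.4000; P(genus P) ≈ 0.1357, P(genus Q) ≈ 0.1809, P(genus R) ≈ 0.6834
After 'absent': normaliser = 0.85·0.1357 + 0.4·0.1809 + 0.15·0.6834; P(genus P) ≈ 0.3974, P(genus Q) ≈ 0.2494, P(genus R) ≈ 0.3532
After 'present': normaliser = 0.15·0.3974 + 0.6·0.2494 + 0.85·0.3532; P(genus P) ≈ 0.1170, P(genus Q) ≈ 0.2937, P(genus R) ≈ 0.5893
After 'present': normaliser = 0.15·0.1170 + 0.6·0.2937 + 0.85·0.5893; P(genus P) ≈ 0.0253, P(genus Q) ≈ 0.2536, P(genus R) ≈ 0.7211

0.7211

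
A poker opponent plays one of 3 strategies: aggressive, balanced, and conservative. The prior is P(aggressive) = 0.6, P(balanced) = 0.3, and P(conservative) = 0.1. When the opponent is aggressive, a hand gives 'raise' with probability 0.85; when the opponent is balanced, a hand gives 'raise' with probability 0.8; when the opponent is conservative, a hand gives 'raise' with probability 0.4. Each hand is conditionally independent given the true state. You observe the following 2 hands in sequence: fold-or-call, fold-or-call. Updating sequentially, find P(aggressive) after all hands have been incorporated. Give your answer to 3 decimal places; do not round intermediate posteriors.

0.220

Apply Bayes' rule sequentially, carrying P(aggressive) forward.
After 'fold-or-call': normaliser = 0.15·0.6000 + 0.2·0.3000 + 0.6·0.1000; P(aggressive) ≈ 0.4286, P(balanced) ≈ 0.2857, P(conservative) ≈ 0.2857
After 'fold-or-call': normaliser = 0.15·0.4286 + 0.2·0.2857 + 0.6·0.2857; P(aggressive) ≈ 0.2195, P(balanced) ≈ 0.1951, P(conservative) ≈ 0.5854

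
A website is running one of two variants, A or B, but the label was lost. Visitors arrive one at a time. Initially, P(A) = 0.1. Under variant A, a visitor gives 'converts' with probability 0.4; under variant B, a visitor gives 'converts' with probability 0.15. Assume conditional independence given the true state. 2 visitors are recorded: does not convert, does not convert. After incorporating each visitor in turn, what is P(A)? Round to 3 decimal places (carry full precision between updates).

Apply Bayes' rule sequentially, carrying P(A) forward.
After 'does not convert': P(A) = 0.6·0.1000 / (0.6·0.1000 + 0.85·0.9000) ≈ 0.0727
After 'does not convert': P(A) = 0.6·0.0727 / (0.6·0.0727 + 0.85·0.9273) ≈ 0.0525

0.052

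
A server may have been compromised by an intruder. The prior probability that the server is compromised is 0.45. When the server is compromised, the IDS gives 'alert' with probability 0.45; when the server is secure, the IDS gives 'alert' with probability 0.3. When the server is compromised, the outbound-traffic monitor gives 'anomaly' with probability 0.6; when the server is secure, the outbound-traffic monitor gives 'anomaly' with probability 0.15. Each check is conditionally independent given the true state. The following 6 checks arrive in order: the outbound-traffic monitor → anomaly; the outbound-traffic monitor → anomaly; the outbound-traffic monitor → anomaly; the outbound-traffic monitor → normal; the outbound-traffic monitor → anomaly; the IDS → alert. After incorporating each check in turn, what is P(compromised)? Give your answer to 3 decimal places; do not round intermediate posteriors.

0.993

After the outbound-traffic monitor='anomaly': P(compromised) = 0.6·0.4500 / (0.6·0.4500 + 0.15·0.5500) ≈ 0.7660
After the outbound-traffic monitor='anomaly': P(compromised) = 0.6·0.7660 / (0.6·0.7660 + 0.15·0.2340) ≈ 0.9290
After the outbound-traffic monitor='anomaly': P(compromised) = 0.6·0.9290 / (0.6·0.9290 + 0.15·0.0710) ≈ 0.9813
After the outbound-traffic monitor='normal': P(compromised) = 0.4·0.9813 / (0.4·0.9813 + 0.85·0.0187) ≈ 0.9610
After the outbound-traffic monitor='anomaly': P(compromised) = 0.6·0.9610 / (0.6·0.9610 + 0.15·0.0390) ≈ 0.9900
After the IDS='alert': P(compromised) = 0.45·0.9900 / (0.45·0.9900 + 0.3·0.0100) ≈ 0.9933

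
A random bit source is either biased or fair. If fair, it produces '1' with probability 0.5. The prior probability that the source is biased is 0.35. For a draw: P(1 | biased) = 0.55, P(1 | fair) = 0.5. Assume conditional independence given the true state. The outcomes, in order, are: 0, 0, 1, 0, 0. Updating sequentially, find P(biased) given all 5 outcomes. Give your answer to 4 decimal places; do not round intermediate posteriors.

0.2799

After '0': P(biased) = 0.45·0.3500 / (0.45·0.3500 + 0.5·0.6500) ≈ 0.3264
After '0': P(biased) = 0.45·0.3264 / (0.45·0.3264 + 0.5·0.6736) ≈ 0.3037
After '1': P(biased) = 0.55·0.3037 / (0.55·0.3037 + 0.5·0.6963) ≈ 0.3242
After '0': P(biased) = 0.45·0.3242 / (0.45·0.3242 + 0.5·0.6758) ≈ 0.3016
After '0': P(biased) = 0.45·0.3016 / (0.45·0.3016 + 0.5·0.6984) ≈ 0.2799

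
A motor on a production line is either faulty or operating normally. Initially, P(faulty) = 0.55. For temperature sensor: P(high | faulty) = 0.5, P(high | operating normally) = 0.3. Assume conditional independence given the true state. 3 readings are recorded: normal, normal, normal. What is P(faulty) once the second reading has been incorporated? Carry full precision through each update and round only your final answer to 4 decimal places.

Apply Bayes' rule sequentially, carrying P(faulty) forward.
After 'normal': P(faulty) = 0.5·0.5500 / (0.5·0.5500 + 0.7·0.4500) ≈ 0.4661
After 'normal': P(faulty) = 0.5·0.4661 / (0.5·0.4661 + 0.7·0.5339) ≈ 0.3841

0.3841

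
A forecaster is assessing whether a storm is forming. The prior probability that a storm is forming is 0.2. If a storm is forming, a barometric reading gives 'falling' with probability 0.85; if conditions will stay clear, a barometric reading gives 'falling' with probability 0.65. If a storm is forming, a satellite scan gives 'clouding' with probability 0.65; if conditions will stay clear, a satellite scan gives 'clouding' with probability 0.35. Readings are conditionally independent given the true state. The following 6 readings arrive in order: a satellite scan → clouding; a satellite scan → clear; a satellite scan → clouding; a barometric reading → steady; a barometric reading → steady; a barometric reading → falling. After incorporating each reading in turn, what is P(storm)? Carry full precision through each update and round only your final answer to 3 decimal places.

0.100

Each posterior becomes the prior for the next update.
After a satellite scan='clouding': P(storm) = 0.65·0.2000 / (0.65·0.2000 + 0.35·0.8000) ≈ 0.3171
After a satellite scan='clear': P(storm) = 0.35·0.3171 / (0.35·0.3171 + 0.65·0.6829) ≈ 0.2000
After a satellite scan='clouding': P(storm) = 0.65·0.2000 / (0.65·0.2000 + 0.35·0.8000) ≈ 0.3171
After a barometric reading='steady': P(storm) = 0.15·0.3171 / (0.15·0.3171 + 0.35·0.6829) ≈ 0.1660
After a barometric reading='steady': P(storm) = 0.15·0.1660 / (0.15·0.1660 + 0.35·0.8340) ≈ 0.0786
After a barometric reading='falling': P(storm) = 0.85·0.0786 / (0.85·0.0786 + 0.65·0.9214) ≈ 0.1003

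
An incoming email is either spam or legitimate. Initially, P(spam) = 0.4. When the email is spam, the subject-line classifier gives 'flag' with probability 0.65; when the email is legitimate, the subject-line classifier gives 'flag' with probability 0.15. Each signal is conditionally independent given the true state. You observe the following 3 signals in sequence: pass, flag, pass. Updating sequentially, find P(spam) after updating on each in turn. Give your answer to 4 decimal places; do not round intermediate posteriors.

0.3288

After 'pass': P(spam) = 0.35·0.4000 / (0.35·0.4000 + 0.85·0.6000) ≈ 0.2154
After 'flag': P(spam) = 0.65·0.2154 / (0.65·0.2154 + 0.15·0.7846) ≈ 0.5433
After 'pass': P(spam) = 0.35·0.5433 / (0.35·0.5433 + 0.85·0.4567) ≈ 0.3288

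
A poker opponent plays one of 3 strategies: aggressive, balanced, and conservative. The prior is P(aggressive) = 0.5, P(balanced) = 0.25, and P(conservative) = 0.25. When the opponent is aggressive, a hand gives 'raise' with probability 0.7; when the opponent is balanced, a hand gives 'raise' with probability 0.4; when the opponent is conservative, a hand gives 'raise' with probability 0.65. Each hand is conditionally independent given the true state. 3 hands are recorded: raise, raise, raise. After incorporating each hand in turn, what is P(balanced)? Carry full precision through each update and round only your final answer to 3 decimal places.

After 'raise': normaliser = 0.7·0.5000 + 0.4·0.2500 + 0.65·0.2500; P(aggressive) ≈ 0.5714, P(balanced) ≈ 0.1633, P(conservative) ≈ 0.2653
After 'raise': normaliser = 0.7·0.5714 + 0.4·0.1633 + 0.65·0.2653; P(aggressive) ≈ 0.6272, P(balanced) ≈ 0.1024, P(conservative) ≈ 0.2704
After 'raise': normaliser = 0.7·0.6272 + 0.4·0.1024 + 0.65·0.2704; P(aggressive) ≈ 0.6695, P(balanced) ≈ 0.0625, P(conservative) ≈ 0.2680

0.062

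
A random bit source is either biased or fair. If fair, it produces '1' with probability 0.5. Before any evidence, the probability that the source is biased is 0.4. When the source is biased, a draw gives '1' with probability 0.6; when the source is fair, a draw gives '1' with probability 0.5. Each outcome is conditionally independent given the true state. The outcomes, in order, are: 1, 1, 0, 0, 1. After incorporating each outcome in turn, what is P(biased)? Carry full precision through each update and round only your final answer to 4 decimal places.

After '1': P(biased) = 0.6·0.4000 / (0.6·0.4000 + 0.5·0.6000) ≈ 0.4444
After '1': P(biased) = 0.6·0.4444 / (0.6·0.4444 + 0.5·0.5556) ≈ 0.4898
After '0': P(biased) = 0.4·0.4898 / (0.4·0.4898 + 0.5·0.5102) ≈ 0.4344
After '0': P(biased) = 0.4·0.4344 / (0.4·0.4344 + 0.5·0.5656) ≈ 0.3806
After '1': P(biased) = 0.6·0.3806 / (0.6·0.3806 + 0.5·0.6194) ≈ 0.4244

0.4244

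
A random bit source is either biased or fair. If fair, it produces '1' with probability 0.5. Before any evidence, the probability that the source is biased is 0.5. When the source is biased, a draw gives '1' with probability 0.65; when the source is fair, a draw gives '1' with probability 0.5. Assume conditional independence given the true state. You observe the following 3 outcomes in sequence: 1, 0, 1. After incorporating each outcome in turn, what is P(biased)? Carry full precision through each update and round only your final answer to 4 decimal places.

0.5419

Apply Bayes' rule sequentially, carrying P(biased) forward.
After '1': P(biased) = 0.65·0.5000 / (0.65·0.5000 + 0.5·0.5000) ≈ 0.5652
After '0': P(biased) = 0.35·0.5652 / (0.35·0.5652 + 0.5·0.4348) ≈ 0.4764
After '1': P(biased) = 0.65·0.4764 / (0.65·0.4764 + 0.5·0.5236) ≈ 0.5419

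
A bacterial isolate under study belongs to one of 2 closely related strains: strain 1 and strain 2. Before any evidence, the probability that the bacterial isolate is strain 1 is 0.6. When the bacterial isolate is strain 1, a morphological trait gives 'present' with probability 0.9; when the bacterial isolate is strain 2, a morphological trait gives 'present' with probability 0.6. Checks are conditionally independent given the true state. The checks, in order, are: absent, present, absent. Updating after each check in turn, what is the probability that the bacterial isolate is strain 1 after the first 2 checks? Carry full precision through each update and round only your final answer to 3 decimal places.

0.360

After 'absent': P(strain 1) = 0.1·0.6000 / (0.1·0.6000 + 0.4·0.4000) ≈ 0.2727
After 'present': P(strain 1) = 0.9·0.2727 / (0.9·0.2727 + 0.6·0.7273) ≈ 0.3600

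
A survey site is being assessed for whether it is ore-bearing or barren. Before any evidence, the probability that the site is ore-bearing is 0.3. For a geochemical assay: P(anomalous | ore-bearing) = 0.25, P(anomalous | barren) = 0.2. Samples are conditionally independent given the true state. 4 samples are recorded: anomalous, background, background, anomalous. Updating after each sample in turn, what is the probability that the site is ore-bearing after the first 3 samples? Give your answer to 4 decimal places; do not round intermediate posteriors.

0.3201

After 'anomalous': P(ore) = 0.25·0.3000 / (0.25·0.3000 + 0.2·0.7000) ≈ 0.3488
After 'background': P(ore) = 0.75·0.3488 / (0.75·0.3488 + 0.8·0.6512) ≈ 0.3343
After 'background': P(ore) = 0.75·0.3343 / (0.75·0.3343 + 0.8·0.6657) ≈ 0.3201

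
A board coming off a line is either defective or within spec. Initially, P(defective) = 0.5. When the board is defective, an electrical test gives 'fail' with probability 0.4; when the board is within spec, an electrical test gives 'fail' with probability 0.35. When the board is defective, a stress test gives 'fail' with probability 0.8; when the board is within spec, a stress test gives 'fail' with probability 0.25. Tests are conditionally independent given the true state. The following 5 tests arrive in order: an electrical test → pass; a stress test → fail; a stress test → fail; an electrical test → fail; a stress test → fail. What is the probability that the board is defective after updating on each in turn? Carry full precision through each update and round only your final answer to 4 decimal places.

0.9719

After an electrical test='pass': P(defective) = 0.6·0.5000 / (0.6·0.5000 + 0.65·0.5000) ≈ 0.4800
After a stress test='fail': P(defective) = 0.8·0.4800 / (0.8·0.4800 + 0.25·0.5200) ≈ 0.7471
After a stress test='fail': P(defective) = 0.8·0.7471 / (0.8·0.7471 + 0.25·0.2529) ≈ 0.9043
After an electrical test='fail': P(defective) = 0.4·0.9043 / (0.4·0.9043 + 0.35·0.0957) ≈ 0.9153
After a stress test='fail': P(defective) = 0.8·0.9153 / (0.8·0.9153 + 0.25·0.0847) ≈ 0.9719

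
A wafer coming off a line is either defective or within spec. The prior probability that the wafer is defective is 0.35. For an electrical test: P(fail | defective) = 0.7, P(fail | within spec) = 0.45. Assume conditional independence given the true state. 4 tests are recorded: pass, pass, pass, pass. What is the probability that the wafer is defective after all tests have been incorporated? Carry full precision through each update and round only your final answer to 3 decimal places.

0.045

After 'pass': P(defective) = 0.3·0.3500 / (0.3·0.3500 + 0.55·0.6500) ≈ 0.2270
After 'pass': P(defective) = 0.3·0.2270 / (0.3·0.2270 + 0.55·0.7730) ≈ 0.1381
After 'pass': P(defective) = 0.3·0.1381 / (0.3·0.1381 + 0.55·0.8619) ≈ 0.0804
After 'pass': P(defective) = 0.3·0.0804 / (0.3·0.0804 + 0.55·0.9196) ≈ 0.0455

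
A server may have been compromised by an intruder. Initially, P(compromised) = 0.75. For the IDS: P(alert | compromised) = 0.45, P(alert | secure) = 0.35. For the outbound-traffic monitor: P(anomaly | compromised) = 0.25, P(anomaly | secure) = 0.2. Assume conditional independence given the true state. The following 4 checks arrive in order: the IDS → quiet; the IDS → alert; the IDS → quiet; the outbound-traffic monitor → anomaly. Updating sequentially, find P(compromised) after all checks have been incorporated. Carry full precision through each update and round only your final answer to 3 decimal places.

0.775

After the IDS='quiet': P(compromised) = 0.55·0.7500 / (0.55·0.7500 + 0.65·0.2500) ≈ 0.7174
After the IDS='alert': P(compromised) = 0.45·0.7174 / (0.45·0.7174 + 0.35·0.2826) ≈ 0.7655
After the IDS='quiet': P(compromised) = 0.55·0.7655 / (0.55·0.7655 + 0.65·0.2345) ≈ 0.7342
After the outbound-traffic monitor='anomaly': P(compromised) = 0.25·0.7342 / (0.25·0.7342 + 0.2·0.2658) ≈ 0.7754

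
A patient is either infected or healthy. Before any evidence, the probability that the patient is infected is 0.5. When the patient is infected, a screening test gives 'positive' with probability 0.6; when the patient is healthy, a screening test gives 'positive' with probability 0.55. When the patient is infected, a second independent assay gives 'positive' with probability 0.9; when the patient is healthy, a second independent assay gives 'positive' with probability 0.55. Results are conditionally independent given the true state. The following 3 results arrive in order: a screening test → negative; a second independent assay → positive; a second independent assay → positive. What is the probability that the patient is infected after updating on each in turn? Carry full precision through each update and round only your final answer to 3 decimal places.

Each posterior becomes the prior for the next update.
After a screening test='negative': P(infected) = 0.4·0.5000 / (0.4·0.5000 + 0.45·0.5000) ≈ 0.4706
After a second independent assay='positive': P(infected) = 0.9·0.4706 / (0.9·0.4706 + 0.55·0.5294) ≈ 0.5926
After a second independent assay='positive': P(infected) = 0.9·0.5926 / (0.9·0.5926 + 0.55·0.4074) ≈ 0.7042

0.704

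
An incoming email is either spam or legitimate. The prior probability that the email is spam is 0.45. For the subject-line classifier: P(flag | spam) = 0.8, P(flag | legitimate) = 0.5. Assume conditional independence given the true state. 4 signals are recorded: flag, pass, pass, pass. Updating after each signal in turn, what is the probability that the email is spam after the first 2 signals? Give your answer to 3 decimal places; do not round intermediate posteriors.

0.344

After 'flag': P(spam) = 0.8·0.4500 / (0.8·0.4500 + 0.5·0.5500) ≈ 0.5669
After 'pass': P(spam) = 0.2·0.5669 / (0.2·0.5669 + 0.5·0.4331) ≈ 0.3437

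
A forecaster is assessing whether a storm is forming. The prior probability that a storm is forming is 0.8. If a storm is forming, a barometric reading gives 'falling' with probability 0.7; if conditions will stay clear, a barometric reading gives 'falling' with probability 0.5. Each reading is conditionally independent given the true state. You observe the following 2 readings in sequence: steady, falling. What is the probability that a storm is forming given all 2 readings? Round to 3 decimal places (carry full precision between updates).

After 'steady': P(storm) = 0.3·0.8000 / (0.3·0.8000 + 0.5·0.2000) ≈ 0.7059
After 'falling': P(storm) = 0.7·0.7059 / (0.7·0.7059 + 0.5·0.2941) ≈ 0.7706

0.771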